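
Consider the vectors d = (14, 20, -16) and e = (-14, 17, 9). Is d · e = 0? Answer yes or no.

d · e = 14·(-14) + 20·17 + (-16)·9 = -196 + 340 - 144 = 0
Zero, so the vectors are orthogonal.

yes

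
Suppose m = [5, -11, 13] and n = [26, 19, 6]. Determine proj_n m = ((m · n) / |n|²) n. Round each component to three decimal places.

m · n = 5·26 + (-11)·19 + 13·6 = 130 - 209 + 78 = -1
|n|² = 676 + 361 + 36 = 1073
proj_n m = (-1/1073) · (26, 19, 6) ≈ (-0.024, -0.018, -0.006)

(-0.024, -0.018, -0.006)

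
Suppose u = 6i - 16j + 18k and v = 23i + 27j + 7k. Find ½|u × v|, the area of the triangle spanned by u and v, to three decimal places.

i: (-16)·7 - 18·27 = -112 - 486 = -598
j: 18·23 - 6·7 = 414 - 42 = 372
k: 6·27 - (-16)·23 = 162 - (-368) = 530
u × v = (-598, 372, 530)
|u × v| = √((-598)² + 372² + 530²) = √776888 ≈ 881.4125
area = ½ · 881.4125 ≈ 440.706

440.706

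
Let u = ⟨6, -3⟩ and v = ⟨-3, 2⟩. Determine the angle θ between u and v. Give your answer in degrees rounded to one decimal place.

172.9

u · v = 6·(-3) + (-3)·2 = -18 - 6 = -24
|u|² = 36 + 9 = 45,  |u| = √45 ≈ 6.708204
|v|² = 9 + 4 = 13,  |v| = √13 ≈ 3.605551
cos θ = -24 / (6.708204 · 3.605551) ≈ -0.99228
θ = arccos(-0.99228) ≈ 172.9°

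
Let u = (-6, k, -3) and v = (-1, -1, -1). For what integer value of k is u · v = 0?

u · v = (-6)·(-1) + k·(-1) + (-3)·(-1) = 9 - 1k
Set equal to 0: -1k = -9, so k = 9.

9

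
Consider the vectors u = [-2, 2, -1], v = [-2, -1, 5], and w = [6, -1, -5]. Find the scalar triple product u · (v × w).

12

v × w:
i: (-1)·(-5) - 5·(-1) = 5 - (-5) = 10
j: 5·6 - (-2)·(-5) = 30 - 10 = 20
k: (-2)·(-1) - (-1)·6 = 2 - (-6) = 8
v × w = (10, 20, 8)
u · (v × w) = (-2)·10 + 2·20 + (-1)·8 = -20 + 40 - 8 = 12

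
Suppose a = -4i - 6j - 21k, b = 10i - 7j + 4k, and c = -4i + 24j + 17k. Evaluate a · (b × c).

b × c:
i: (-7)·17 - 4·24 = -119 - 96 = -215
j: 4·(-4) - 10·17 = -16 - 170 = -186
k: 10·24 - (-7)·(-4) = 240 - 28 = 212
b × c = (-215, -186, 212)
a · (b × c) = (-4)·(-215) + (-6)·(-186) + (-21)·212 = 860 + 1116 - 4452 = -2476

-2476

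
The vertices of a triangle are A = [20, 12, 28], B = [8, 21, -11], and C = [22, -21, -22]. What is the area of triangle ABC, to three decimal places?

AB = (-12, 9, -39),  AC = (2, -33, -50)
i: 9·(-50) - (-39)·(-33) = -450 - 1287 = -1737
j: (-39)·2 - (-12)·(-50) = -78 - 600 = -678
k: (-12)·(-33) - 9·2 = 396 - 18 = 378
AB × AC = (-1737, -678, 378)
|AB × AC| = √3619737 ≈ 1902.5606
area = ½ · 1902.5606 ≈ 951.280

951.280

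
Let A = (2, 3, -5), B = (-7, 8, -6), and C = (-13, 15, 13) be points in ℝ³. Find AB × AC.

AB = (-9, 5, -1)
AC = (-15, 12, 18)
i: 5·18 - (-1)·12 = 90 - (-12) = 102
j: (-1)·(-15) - (-9)·18 = 15 - (-162) = 177
k: (-9)·12 - 5·(-15) = -108 - (-75) = -33
AB × AC = (102, 177, -33)

(102, 177, -33)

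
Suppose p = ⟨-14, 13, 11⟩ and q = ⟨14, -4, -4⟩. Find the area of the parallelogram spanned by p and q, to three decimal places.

i: 13·(-4) - 11·(-4) = -52 - (-44) = -8
j: 11·14 - (-14)·(-4) = 154 - 56 = 98
k: (-14)·(-4) - 13·14 = 56 - 182 = -126
p × q = (-8, 98, -126)
|p × q| = √((-8)² + 98² + (-126)²) = √25544 ≈ 159.8249

159.825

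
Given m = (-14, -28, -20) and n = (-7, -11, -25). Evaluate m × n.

(480, -210, -42)

i: (-28)·(-25) - (-20)·(-11) = 700 - 220 = 480
j: (-20)·(-7) - (-14)·(-25) = 140 - 350 = -210
k: (-14)·(-11) - (-28)·(-7) = 154 - 196 = -42
m × n = (480, -210, -42)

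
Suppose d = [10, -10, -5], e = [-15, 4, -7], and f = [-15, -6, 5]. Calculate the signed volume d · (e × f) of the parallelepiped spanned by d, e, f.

e × f:
i: 4·5 - (-7)·(-6) = 20 - 42 = -22
j: (-7)·(-15) - (-15)·5 = 105 - (-75) = 180
k: (-15)·(-6) - 4·(-15) = 90 - (-60) = 150
e × f = (-22, 180, 150)
d · (e × f) = 10·(-22) + (-10)·180 + (-5)·150 = -220 - 1800 - 750 = -2770

-2770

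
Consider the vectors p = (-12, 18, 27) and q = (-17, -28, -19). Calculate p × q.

(414, -687, 642)

i: 18·(-19) - 27·(-28) = -342 - (-756) = 414
j: 27·(-17) - (-12)·(-19) = -459 - 228 = -687
k: (-12)·(-28) - 18·(-17) = 336 - (-306) = 642
p × q = (414, -687, 642)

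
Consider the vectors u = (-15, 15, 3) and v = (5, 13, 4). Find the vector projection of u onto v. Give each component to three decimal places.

(3.143, 8.171, 2.514)

u · v = (-15)·5 + 15·13 + 3·4 = -75 + 195 + 12 = 132
|v|² = 25 + 169 + 16 = 210
proj_v u = (132/210) · (5, 13, 4) ≈ (3.143, 8.171, 2.514)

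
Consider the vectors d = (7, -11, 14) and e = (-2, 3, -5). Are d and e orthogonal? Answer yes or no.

d · e = 7·(-2) + (-11)·3 + 14·(-5) = -14 - 33 - 70 = -117
Nonzero, so the vectors are not orthogonal.

no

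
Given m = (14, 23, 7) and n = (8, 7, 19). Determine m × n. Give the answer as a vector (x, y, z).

i: 23·19 - 7·7 = 437 - 49 = 388
j: 7·8 - 14·19 = 56 - 266 = -210
k: 14·7 - 23·8 = 98 - 184 = -86
m × n = (388, -210, -86)

(388, -210, -86)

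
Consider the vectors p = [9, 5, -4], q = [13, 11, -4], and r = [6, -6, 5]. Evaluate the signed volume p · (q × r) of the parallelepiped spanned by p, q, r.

410

q × r:
i: 11·5 - (-4)·(-6) = 55 - 24 = 31
j: (-4)·6 - 13·5 = -24 - 65 = -89
k: 13·(-6) - 11·6 = -78 - 66 = -144
q × r = (31, -89, -144)
p · (q × r) = 9·31 + 5·(-89) + (-4)·(-144) = 279 - 445 + 576 = 410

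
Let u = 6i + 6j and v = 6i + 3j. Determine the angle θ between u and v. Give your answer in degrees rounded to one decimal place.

18.4

u · v = 6·6 + 6·3 = 36 + 18 = 54
|u|² = 36 + 36 = 72,  |u| = √72 ≈ 8.485281
|v|² = 36 + 9 = 45,  |v| = √45 ≈ 6.708204
cos θ = 54 / (8.485281 · 6.708204) ≈ 0.94868
θ = arccos(0.94868) ≈ 18.4°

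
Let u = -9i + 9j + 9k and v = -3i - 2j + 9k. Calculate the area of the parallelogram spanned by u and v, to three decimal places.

121.417

i: 9·9 - 9·(-2) = 81 - (-18) = 99
j: 9·(-3) - (-9)·9 = -27 - (-81) = 54
k: (-9)·(-2) - 9·(-3) = 18 - (-27) = 45
u × v = (99, 54, 45)
|u × v| = √(99² + 54² + 45²) = √14742 ≈ 121.4166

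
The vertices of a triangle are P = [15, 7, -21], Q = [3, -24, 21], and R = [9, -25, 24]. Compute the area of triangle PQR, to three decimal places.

176.599

PQ = (-12, -31, 42),  PR = (-6, -32, 45)
i: (-31)·45 - 42·(-32) = -1395 - (-1344) = -51
j: 42·(-6) - (-12)·45 = -252 - (-540) = 288
k: (-12)·(-32) - (-31)·(-6) = 384 - 186 = 198
PQ × PR = (-51, 288, 198)
|PQ × PR| = √124749 ≈ 353.1982
area = ½ · 353.1982 ≈ 176.599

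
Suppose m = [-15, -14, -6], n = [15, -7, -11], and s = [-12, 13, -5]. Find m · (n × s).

n × s:
i: (-7)·(-5) - (-11)·13 = 35 - (-143) = 178
j: (-11)·(-12) - 15·(-5) = 132 - (-75) = 207
k: 15·13 - (-7)·(-12) = 195 - 84 = 111
n × s = (178, 207, 111)
m · (n × s) = (-15)·178 + (-14)·207 + (-6)·111 = -2670 - 2898 - 666 = -6234

-6234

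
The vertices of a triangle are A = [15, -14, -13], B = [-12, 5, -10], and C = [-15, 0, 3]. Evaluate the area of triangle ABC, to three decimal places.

235.835

AB = (-27, 19, 3),  AC = (-30, 14, 16)
i: 19·16 - 3·14 = 304 - 42 = 262
j: 3·(-30) - (-27)·16 = -90 - (-432) = 342
k: (-27)·14 - 19·(-30) = -378 - (-570) = 192
AB × AC = (262, 342, 192)
|AB × AC| = √222472 ≈ 471.6694
area = ½ · 471.6694 ≈ 235.835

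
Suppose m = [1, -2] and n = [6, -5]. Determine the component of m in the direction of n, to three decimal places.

2.049

m · n = 1·6 + (-2)·(-5) = 6 + 10 = 16
|n| = √(36 + 25) = √61 ≈ 7.8102
comp_n m = 16 / √61 ≈ 2.049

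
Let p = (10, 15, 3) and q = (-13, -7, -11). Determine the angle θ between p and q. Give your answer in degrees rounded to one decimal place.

142.8

p · q = 10·(-13) + 15·(-7) + 3·(-11) = -130 - 105 - 33 = -268
|p|² = 100 + 225 + 9 = 334,  |p| = √334 ≈ 18.275667
|q|² = 169 + 49 + 121 = 339,  |q| = √339 ≈ 18.411953
cos θ = -268 / (18.275667 · 18.411953) ≈ -0.79646
θ = arccos(-0.79646) ≈ 142.8°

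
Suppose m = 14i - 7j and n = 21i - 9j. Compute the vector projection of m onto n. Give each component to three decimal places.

(14.362, -6.155)

m · n = 14·21 + (-7)·(-9) = 294 + 63 = 357
|n|² = 441 + 81 = 522
proj_n m = (357/522) · (21, -9) ≈ (14.362, -6.155)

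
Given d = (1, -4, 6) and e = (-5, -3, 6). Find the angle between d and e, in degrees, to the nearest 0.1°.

d · e = 1·(-5) + (-4)·(-3) + 6·6 = -5 + 12 + 36 = 43
|d|² = 1 + 16 + 36 = 53,  |d| = √53 ≈ 7.280110
|e|² = 25 + 9 + 36 = 70,  |e| = √70 ≈ 8.366600
cos θ = 43 / (7.280110 · 8.366600) ≈ 0.70596
θ = arccos(0.70596) ≈ 45.1°

45.1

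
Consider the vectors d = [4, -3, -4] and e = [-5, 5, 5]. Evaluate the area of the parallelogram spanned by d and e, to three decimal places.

i: (-3)·5 - (-4)·5 = -15 - (-20) = 5
j: (-4)·(-5) - 4·5 = 20 - 20 = 0
k: 4·5 - (-3)·(-5) = 20 - 15 = 5
d × e = (5, 0, 5)
|d × e| = √(5² + 0² + 5²) = √50 ≈ 7.0711

7.071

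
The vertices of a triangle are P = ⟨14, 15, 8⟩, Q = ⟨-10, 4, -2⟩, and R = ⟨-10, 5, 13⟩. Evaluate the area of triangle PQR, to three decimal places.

PQ = (-24, -11, -10),  PR = (-24, -10, 5)
i: (-11)·5 - (-10)·(-10) = -55 - 100 = -155
j: (-10)·(-24) - (-24)·5 = 240 - (-120) = 360
k: (-24)·(-10) - (-11)·(-24) = 240 - 264 = -24
PQ × PR = (-155, 360, -24)
|PQ × PR| = √154201 ≈ 392.6844
area = ½ · 392.6844 ≈ 196.342

196.342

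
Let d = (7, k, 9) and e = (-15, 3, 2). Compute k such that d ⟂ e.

29

d · e = 7·(-15) + k·3 + 9·2 = -87 + 3k
Set equal to 0: 3k = 87, so k = 29.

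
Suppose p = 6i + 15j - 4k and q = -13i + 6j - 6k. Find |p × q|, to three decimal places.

i: 15·(-6) - (-4)·6 = -90 - (-24) = -66
j: (-4)·(-13) - 6·(-6) = 52 - (-36) = 88
k: 6·6 - 15·(-13) = 36 - (-195) = 231
p × q = (-66, 88, 231)
|p × q| = √((-66)² + 88² + 231²) = √65461 ≈ 255.8535

255.853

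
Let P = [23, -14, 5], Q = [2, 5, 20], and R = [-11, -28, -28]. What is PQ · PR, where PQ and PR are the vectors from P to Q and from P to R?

-47

PQ = Q − P = (-21, 19, 15)
PR = R − P = (-34, -14, -33)
PQ · PR = (-21)·(-34) + 19·(-14) + 15·(-33) = 714 - 266 - 495 = -47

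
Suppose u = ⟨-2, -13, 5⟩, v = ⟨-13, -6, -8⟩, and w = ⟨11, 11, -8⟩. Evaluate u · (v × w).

v × w:
i: (-6)·(-8) - (-8)·11 = 48 - (-88) = 136
j: (-8)·11 - (-13)·(-8) = -88 - 104 = -192
k: (-13)·11 - (-6)·11 = -143 - (-66) = -77
v × w = (136, -192, -77)
u · (v × w) = (-2)·136 + (-13)·(-192) + 5·(-77) = -272 + 2496 - 385 = 1839

1839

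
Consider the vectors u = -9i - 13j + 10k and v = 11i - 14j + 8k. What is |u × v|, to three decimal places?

326.774

i: (-13)·8 - 10·(-14) = -104 - (-140) = 36
j: 10·11 - (-9)·8 = 110 - (-72) = 182
k: (-9)·(-14) - (-13)·11 = 126 - (-143) = 269
u × v = (36, 182, 269)
|u × v| = √(36² + 182² + 269²) = √106781 ≈ 326.7736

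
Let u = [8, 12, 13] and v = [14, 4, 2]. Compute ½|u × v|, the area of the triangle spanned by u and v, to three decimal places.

108.208

i: 12·2 - 13·4 = 24 - 52 = -28
j: 13·14 - 8·2 = 182 - 16 = 166
k: 8·4 - 12·14 = 32 - 168 = -136
u × v = (-28, 166, -136)
|u × v| = √((-28)² + 166² + (-136)²) = √46836 ≈ 216.4163
area = ½ · 216.4163 ≈ 108.208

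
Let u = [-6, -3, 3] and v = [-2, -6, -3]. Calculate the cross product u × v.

(27, -24, 30)

i: (-3)·(-3) - 3·(-6) = 9 - (-18) = 27
j: 3·(-2) - (-6)·(-3) = -6 - 18 = -24
k: (-6)·(-6) - (-3)·(-2) = 36 - 6 = 30
u × v = (27, -24, 30)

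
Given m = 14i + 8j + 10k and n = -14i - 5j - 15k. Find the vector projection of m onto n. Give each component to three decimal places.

(12.117, 4.327, 12.982)

m · n = 14·(-14) + 8·(-5) + 10·(-15) = -196 - 40 - 150 = -386
|n|² = 196 + 25 + 225 = 446
proj_n m = (-386/446) · (-14, -5, -15) ≈ (12.117, 4.327, 12.982)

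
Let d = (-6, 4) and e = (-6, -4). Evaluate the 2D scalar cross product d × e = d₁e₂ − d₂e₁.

48

(-6)·(-4) - 4·(-6) = 24 - (-24) = 48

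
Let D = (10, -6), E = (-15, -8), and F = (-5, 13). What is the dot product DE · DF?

337

DE = E − D = (-25, -2)
DF = F − D = (-15, 19)
DE · DF = (-25)·(-15) + (-2)·19 = 375 - 38 = 337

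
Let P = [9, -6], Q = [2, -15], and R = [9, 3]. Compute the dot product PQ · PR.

PQ = Q − P = (-7, -9)
PR = R − P = (0, 9)
PQ · PR = (-7)·0 + (-9)·9 = 0 - 81 = -81

-81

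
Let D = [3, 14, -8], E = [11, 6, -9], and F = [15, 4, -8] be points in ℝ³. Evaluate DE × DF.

DE = (8, -8, -1)
DF = (12, -10, 0)
i: (-8)·0 - (-1)·(-10) = 0 - 10 = -10
j: (-1)·12 - 8·0 = -12 - 0 = -12
k: 8·(-10) - (-8)·12 = -80 - (-96) = 16
DE × DF = (-10, -12, 16)

(-10, -12, 16)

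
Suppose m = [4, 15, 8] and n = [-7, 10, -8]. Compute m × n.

(-200, -24, 145)

i: 15·(-8) - 8·10 = -120 - 80 = -200
j: 8·(-7) - 4·(-8) = -56 - (-32) = -24
k: 4·10 - 15·(-7) = 40 - (-105) = 145
m × n = (-200, -24, 145)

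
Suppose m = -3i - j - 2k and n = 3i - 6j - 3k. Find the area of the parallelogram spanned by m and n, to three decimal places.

i: (-1)·(-3) - (-2)·(-6) = 3 - 12 = -9
j: (-2)·3 - (-3)·(-3) = -6 - 9 = -15
k: (-3)·(-6) - (-1)·3 = 18 - (-3) = 21
m × n = (-9, -15, 21)
|m × n| = √((-9)² + (-15)² + 21²) = √747 ≈ 27.3313

27.331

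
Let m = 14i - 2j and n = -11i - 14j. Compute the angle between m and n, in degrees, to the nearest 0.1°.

m · n = 14·(-11) + (-2)·(-14) = -154 + 28 = -126
|m|² = 196 + 4 = 200,  |m| = √200 ≈ 14.142136
|n|² = 121 + 196 = 317,  |n| = √317 ≈ 17.804494
cos θ = -126 / (14.142136 · 17.804494) ≈ -0.50041
θ = arccos(-0.50041) ≈ 120.0°

120.0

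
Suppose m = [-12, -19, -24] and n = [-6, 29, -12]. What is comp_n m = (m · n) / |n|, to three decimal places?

-5.978

m · n = (-12)·(-6) + (-19)·29 + (-24)·(-12) = 72 - 551 + 288 = -191
|n| = √(36 + 841 + 144) = √1021 ≈ 31.9531
comp_n m = -191 / √1021 ≈ -5.978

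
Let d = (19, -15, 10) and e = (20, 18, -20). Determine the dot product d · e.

d · e = 19·20 + (-15)·18 + 10·(-20) = 380 - 270 - 200 = -90

-90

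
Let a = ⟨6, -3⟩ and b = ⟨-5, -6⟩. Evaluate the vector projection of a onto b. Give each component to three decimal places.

(0.984, 1.180)

a · b = 6·(-5) + (-3)·(-6) = -30 + 18 = -12
|b|² = 25 + 36 = 61
proj_b a = (-12/61) · (-5, -6) ≈ (0.984, 1.180)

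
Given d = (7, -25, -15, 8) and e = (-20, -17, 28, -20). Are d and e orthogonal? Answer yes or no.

no

d · e = 7·(-20) + (-25)·(-17) + (-15)·28 + 8·(-20) = -140 + 425 - 420 - 160 = -295
Nonzero, so the vectors are not orthogonal.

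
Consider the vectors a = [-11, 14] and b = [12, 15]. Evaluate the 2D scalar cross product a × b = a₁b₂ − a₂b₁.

(-11)·15 - 14·12 = -165 - 168 = -333

-333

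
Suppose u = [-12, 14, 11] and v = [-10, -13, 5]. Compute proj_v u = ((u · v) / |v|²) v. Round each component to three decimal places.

u · v = (-12)·(-10) + 14·(-13) + 11·5 = 120 - 182 + 55 = -7
|v|² = 100 + 169 + 25 = 294
proj_v u = (-7/294) · (-10, -13, 5) ≈ (0.238, 0.310, -0.119)

(0.238, 0.310, -0.119)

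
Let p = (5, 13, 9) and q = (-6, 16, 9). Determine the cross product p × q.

i: 13·9 - 9·16 = 117 - 144 = -27
j: 9·(-6) - 5·9 = -54 - 45 = -99
k: 5·16 - 13·(-6) = 80 - (-78) = 158
p × q = (-27, -99, 158)

(-27, -99, 158)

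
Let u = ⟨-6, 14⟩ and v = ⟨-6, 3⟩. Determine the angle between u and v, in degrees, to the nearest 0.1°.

40.2

u · v = (-6)·(-6) + 14·3 = 36 + 42 = 78
|u|² = 36 + 196 = 232,  |u| = √232 ≈ 15.231546
|v|² = 36 + 9 = 45,  |v| = √45 ≈ 6.708204
cos θ = 78 / (15.231546 · 6.708204) ≈ 0.76339
θ = arccos(0.76339) ≈ 40.2°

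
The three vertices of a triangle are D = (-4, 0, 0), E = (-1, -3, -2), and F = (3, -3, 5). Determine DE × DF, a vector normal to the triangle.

(-21, -29, 12)

DE = (3, -3, -2)
DF = (7, -3, 5)
i: (-3)·5 - (-2)·(-3) = -15 - 6 = -21
j: (-2)·7 - 3·5 = -14 - 15 = -29
k: 3·(-3) - (-3)·7 = -9 - (-21) = 12
DE × DF = (-21, -29, 12)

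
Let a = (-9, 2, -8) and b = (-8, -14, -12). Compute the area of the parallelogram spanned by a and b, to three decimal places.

i: 2·(-12) - (-8)·(-14) = -24 - 112 = -136
j: (-8)·(-8) - (-9)·(-12) = 64 - 108 = -44
k: (-9)·(-14) - 2·(-8) = 126 - (-16) = 142
a × b = (-136, -44, 142)
|a × b| = √((-136)² + (-44)² + 142²) = √40596 ≈ 201.4845

201.484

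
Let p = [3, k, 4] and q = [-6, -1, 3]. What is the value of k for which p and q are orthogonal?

p · q = 3·(-6) + k·(-1) + 4·3 = -6 - 1k
Set equal to 0: -1k = 6, so k = -6.

-6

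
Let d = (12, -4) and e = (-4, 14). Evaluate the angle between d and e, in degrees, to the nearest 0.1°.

124.4

d · e = 12·(-4) + (-4)·14 = -48 - 56 = -104
|d|² = 144 + 16 = 160,  |d| = √160 ≈ 12.649111
|e|² = 16 + 196 = 212,  |e| = √212 ≈ 14.560220
cos θ = -104 / (12.649111 · 14.560220) ≈ -0.56468
θ = arccos(-0.56468) ≈ 124.4°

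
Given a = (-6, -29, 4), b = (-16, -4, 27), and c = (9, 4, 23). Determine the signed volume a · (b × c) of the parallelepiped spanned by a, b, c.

-16631

b × c:
i: (-4)·23 - 27·4 = -92 - 108 = -200
j: 27·9 - (-16)·23 = 243 - (-368) = 611
k: (-16)·4 - (-4)·9 = -64 - (-36) = -28
b × c = (-200, 611, -28)
a · (b × c) = (-6)·(-200) + (-29)·611 + 4·(-28) = 1200 - 17719 - 112 = -16631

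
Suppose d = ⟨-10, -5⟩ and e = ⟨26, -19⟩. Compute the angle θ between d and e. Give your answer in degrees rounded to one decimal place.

d · e = (-10)·26 + (-5)·(-19) = -260 + 95 = -165
|d|² = 100 + 25 = 125,  |d| = √125 ≈ 11.180340
|e|² = 676 + 361 = 1037,  |e| = √1037 ≈ 32.202484
cos θ = -165 / (11.180340 · 32.202484) ≈ -0.45829
θ = arccos(-0.45829) ≈ 117.3°

117.3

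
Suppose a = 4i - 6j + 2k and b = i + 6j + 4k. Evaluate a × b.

i: (-6)·4 - 2·6 = -24 - 12 = -36
j: 2·1 - 4·4 = 2 - 16 = -14
k: 4·6 - (-6)·1 = 24 - (-6) = 30
a × b = (-36, -14, 30)

(-36, -14, 30)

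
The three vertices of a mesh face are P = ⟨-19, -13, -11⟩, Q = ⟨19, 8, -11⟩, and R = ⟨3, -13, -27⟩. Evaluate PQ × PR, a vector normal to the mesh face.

(-336, 608, -462)

PQ = (38, 21, 0)
PR = (22, 0, -16)
i: 21·(-16) - 0·0 = -336 - 0 = -336
j: 0·22 - 38·(-16) = 0 - (-608) = 608
k: 38·0 - 21·22 = 0 - 462 = -462
PQ × PR = (-336, 608, -462)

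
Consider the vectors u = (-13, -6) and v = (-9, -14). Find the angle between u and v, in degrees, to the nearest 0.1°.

32.5

u · v = (-13)·(-9) + (-6)·(-14) = 117 + 84 = 201
|u|² = 169 + 36 = 205,  |u| = √205 ≈ 14.317821
|v|² = 81 + 196 = 277,  |v| = √277 ≈ 16.643317
cos θ = 201 / (14.317821 · 16.643317) ≈ 0.84349
θ = arccos(0.84349) ≈ 32.5°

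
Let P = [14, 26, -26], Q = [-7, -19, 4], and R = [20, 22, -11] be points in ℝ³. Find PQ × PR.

(-555, 495, 354)

PQ = (-21, -45, 30)
PR = (6, -4, 15)
i: (-45)·15 - 30·(-4) = -675 - (-120) = -555
j: 30·6 - (-21)·15 = 180 - (-315) = 495
k: (-21)·(-4) - (-45)·6 = 84 - (-270) = 354
PQ × PR = (-555, 495, 354)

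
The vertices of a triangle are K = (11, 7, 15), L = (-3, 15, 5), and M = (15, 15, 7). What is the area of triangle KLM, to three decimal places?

104.995

KL = (-14, 8, -10),  KM = (4, 8, -8)
i: 8·(-8) - (-10)·8 = -64 - (-80) = 16
j: (-10)·4 - (-14)·(-8) = -40 - 112 = -152
k: (-14)·8 - 8·4 = -112 - 32 = -144
KL × KM = (16, -152, -144)
|KL × KM| = √44096 ≈ 209.9905
area = ½ · 209.9905 ≈ 104.995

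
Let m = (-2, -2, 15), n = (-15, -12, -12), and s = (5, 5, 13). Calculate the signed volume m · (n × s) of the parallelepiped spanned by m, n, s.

n × s:
i: (-12)·13 - (-12)·5 = -156 - (-60) = -96
j: (-12)·5 - (-15)·13 = -60 - (-195) = 135
k: (-15)·5 - (-12)·5 = -75 - (-60) = -15
n × s = (-96, 135, -15)
m · (n × s) = (-2)·(-96) + (-2)·135 + 15·(-15) = 192 - 270 - 225 = -303

-303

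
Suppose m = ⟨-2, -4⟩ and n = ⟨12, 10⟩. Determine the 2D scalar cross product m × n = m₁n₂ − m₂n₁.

(-2)·10 - (-4)·12 = -20 - (-48) = 28

28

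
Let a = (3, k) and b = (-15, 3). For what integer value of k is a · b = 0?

a · b = 3·(-15) + k·3 = -45 + 3k
Set equal to 0: 3k = 45, so k = 15.

15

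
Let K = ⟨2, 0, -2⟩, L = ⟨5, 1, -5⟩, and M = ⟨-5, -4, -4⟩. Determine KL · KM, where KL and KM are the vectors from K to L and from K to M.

-19

KL = L − K = (3, 1, -3)
KM = M − K = (-7, -4, -2)
KL · KM = 3·(-7) + 1·(-4) + (-3)·(-2) = -21 - 4 + 6 = -19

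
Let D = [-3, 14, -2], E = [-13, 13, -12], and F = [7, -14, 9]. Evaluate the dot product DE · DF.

DE = E − D = (-10, -1, -10)
DF = F − D = (10, -28, 11)
DE · DF = (-10)·10 + (-1)·(-28) + (-10)·11 = -100 + 28 - 110 = -182

-182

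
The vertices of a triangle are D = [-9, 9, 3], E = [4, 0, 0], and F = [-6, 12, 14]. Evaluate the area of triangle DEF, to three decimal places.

DE = (13, -9, -3),  DF = (3, 3, 11)
i: (-9)·11 - (-3)·3 = -99 - (-9) = -90
j: (-3)·3 - 13·11 = -9 - 143 = -152
k: 13·3 - (-9)·3 = 39 - (-27) = 66
DE × DF = (-90, -152, 66)
|DE × DF| = √35560 ≈ 188.5736
area = ½ · 188.5736 ≈ 94.287

94.287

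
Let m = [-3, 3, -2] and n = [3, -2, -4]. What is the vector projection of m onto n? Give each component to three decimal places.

m · n = (-3)·3 + 3·(-2) + (-2)·(-4) = -9 - 6 + 8 = -7
|n|² = 9 + 4 + 16 = 29
proj_n m = (-7/29) · (3, -2, -4) ≈ (-0.724, 0.483, 0.966)

(-0.724, 0.483, 0.966)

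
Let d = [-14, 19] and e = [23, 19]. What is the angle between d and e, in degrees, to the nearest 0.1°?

d · e = (-14)·23 + 19·19 = -322 + 361 = 39
|d|² = 196 + 361 = 557,  |d| = √557 ≈ 23.600847
|e|² = 529 + 361 = 890,  |e| = √890 ≈ 29.832868
cos θ = 39 / (23.600847 · 29.832868) ≈ 0.05539
θ = arccos(0.05539) ≈ 86.8°

86.8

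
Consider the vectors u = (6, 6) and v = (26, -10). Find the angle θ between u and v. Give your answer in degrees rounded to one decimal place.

66.0

u · v = 6·26 + 6·(-10) = 156 - 60 = 96
|u|² = 36 + 36 = 72,  |u| = √72 ≈ 8.485281
|v|² = 676 + 100 = 776,  |v| = √776 ≈ 27.856777
cos θ = 96 / (8.485281 · 27.856777) ≈ 0.40614
θ = arccos(0.40614) ≈ 66.0°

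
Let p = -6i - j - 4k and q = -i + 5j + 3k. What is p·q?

p · q = (-6)·(-1) + (-1)·5 + (-4)·3 = 6 - 5 - 12 = -11

-11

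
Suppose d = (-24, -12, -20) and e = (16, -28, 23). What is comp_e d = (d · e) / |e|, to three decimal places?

-12.825

d · e = (-24)·16 + (-12)·(-28) + (-20)·23 = -384 + 336 - 460 = -508
|e| = √(256 + 784 + 529) = √1569 ≈ 39.6106
comp_e d = -508 / √1569 ≈ -12.825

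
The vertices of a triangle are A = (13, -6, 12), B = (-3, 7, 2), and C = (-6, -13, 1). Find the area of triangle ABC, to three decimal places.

AB = (-16, 13, -10),  AC = (-19, -7, -11)
i: 13·(-11) - (-10)·(-7) = -143 - 70 = -213
j: (-10)·(-19) - (-16)·(-11) = 190 - 176 = 14
k: (-16)·(-7) - 13·(-19) = 112 - (-247) = 359
AB × AC = (-213, 14, 359)
|AB × AC| = √174446 ≈ 417.6673
area = ½ · 417.6673 ≈ 208.834

208.834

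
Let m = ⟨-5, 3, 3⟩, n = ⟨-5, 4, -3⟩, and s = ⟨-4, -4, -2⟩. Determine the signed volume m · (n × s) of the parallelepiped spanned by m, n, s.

214

n × s:
i: 4·(-2) - (-3)·(-4) = -8 - 12 = -20
j: (-3)·(-4) - (-5)·(-2) = 12 - 10 = 2
k: (-5)·(-4) - 4·(-4) = 20 - (-16) = 36
n × s = (-20, 2, 36)
m · (n × s) = (-5)·(-20) + 3·2 + 3·36 = 100 + 6 + 108 = 214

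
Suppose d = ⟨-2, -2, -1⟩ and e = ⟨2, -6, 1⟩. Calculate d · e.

7

d · e = (-2)·2 + (-2)·(-6) + (-1)·1 = -4 + 12 - 1 = 7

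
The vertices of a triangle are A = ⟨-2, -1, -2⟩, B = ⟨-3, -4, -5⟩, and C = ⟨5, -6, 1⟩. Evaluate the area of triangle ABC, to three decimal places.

19.849

AB = (-1, -3, -3),  AC = (7, -5, 3)
i: (-3)·3 - (-3)·(-5) = -9 - 15 = -24
j: (-3)·7 - (-1)·3 = -21 - (-3) = -18
k: (-1)·(-5) - (-3)·7 = 5 - (-21) = 26
AB × AC = (-24, -18, 26)
|AB × AC| = √1576 ≈ 39.6989
area = ½ · 39.6989 ≈ 19.849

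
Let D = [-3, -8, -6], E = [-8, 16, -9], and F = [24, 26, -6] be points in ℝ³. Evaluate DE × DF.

(102, -81, -818)

DE = (-5, 24, -3)
DF = (27, 34, 0)
i: 24·0 - (-3)·34 = 0 - (-102) = 102
j: (-3)·27 - (-5)·0 = -81 - 0 = -81
k: (-5)·34 - 24·27 = -170 - 648 = -818
DE × DF = (102, -81, -818)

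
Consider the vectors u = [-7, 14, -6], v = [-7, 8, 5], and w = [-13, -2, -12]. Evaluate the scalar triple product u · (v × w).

-2192

v × w:
i: 8·(-12) - 5·(-2) = -96 - (-10) = -86
j: 5·(-13) - (-7)·(-12) = -65 - 84 = -149
k: (-7)·(-2) - 8·(-13) = 14 - (-104) = 118
v × w = (-86, -149, 118)
u · (v × w) = (-7)·(-86) + 14·(-149) + (-6)·118 = 602 - 2086 - 708 = -2192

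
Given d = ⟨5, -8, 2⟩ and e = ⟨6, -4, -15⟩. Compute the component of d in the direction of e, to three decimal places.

d · e = 5·6 + (-8)·(-4) + 2·(-15) = 30 + 32 - 30 = 32
|e| = √(36 + 16 + 225) = √277 ≈ 16.6433
comp_e d = 32 / √277 ≈ 1.923

1.923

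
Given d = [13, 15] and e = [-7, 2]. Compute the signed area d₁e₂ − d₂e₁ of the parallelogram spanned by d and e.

13·2 - 15·(-7) = 26 - (-105) = 131

131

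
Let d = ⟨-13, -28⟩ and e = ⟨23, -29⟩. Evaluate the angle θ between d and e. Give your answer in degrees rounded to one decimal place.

63.3

d · e = (-13)·23 + (-28)·(-29) = -299 + 812 = 513
|d|² = 169 + 784 = 953,  |d| = √953 ≈ 30.870698
|e|² = 529 + 841 = 1370,  |e| = √1370 ≈ 37.013511
cos θ = 513 / (30.870698 · 37.013511) ≈ 0.44896
θ = arccos(0.44896) ≈ 63.3°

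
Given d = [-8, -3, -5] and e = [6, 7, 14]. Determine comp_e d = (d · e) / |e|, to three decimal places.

-8.292

d · e = (-8)·6 + (-3)·7 + (-5)·14 = -48 - 21 - 70 = -139
|e| = √(36 + 49 + 196) = √281 ≈ 16.7631
comp_e d = -139 / √281 ≈ -8.292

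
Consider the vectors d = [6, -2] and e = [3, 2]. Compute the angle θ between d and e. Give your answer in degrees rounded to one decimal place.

52.1

d · e = 6·3 + (-2)·2 = 18 - 4 = 14
|d|² = 36 + 4 = 40,  |d| = √40 ≈ 6.324555
|e|² = 9 + 4 = 13,  |e| = √13 ≈ 3.605551
cos θ = 14 / (6.324555 · 3.605551) ≈ 0.61394
θ = arccos(0.61394) ≈ 52.1°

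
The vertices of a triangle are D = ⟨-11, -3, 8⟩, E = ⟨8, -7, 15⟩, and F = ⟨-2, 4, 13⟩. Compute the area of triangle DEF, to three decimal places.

92.663

DE = (19, -4, 7),  DF = (9, 7, 5)
i: (-4)·5 - 7·7 = -20 - 49 = -69
j: 7·9 - 19·5 = 63 - 95 = -32
k: 19·7 - (-4)·9 = 133 - (-36) = 169
DE × DF = (-69, -32, 169)
|DE × DF| = √34346 ≈ 185.3267
area = ½ · 185.3267 ≈ 92.663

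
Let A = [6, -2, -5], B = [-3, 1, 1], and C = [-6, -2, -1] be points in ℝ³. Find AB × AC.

AB = (-9, 3, 6)
AC = (-12, 0, 4)
i: 3·4 - 6·0 = 12 - 0 = 12
j: 6·(-12) - (-9)·4 = -72 - (-36) = -36
k: (-9)·0 - 3·(-12) = 0 - (-36) = 36
AB × AC = (12, -36, 36)

(12, -36, 36)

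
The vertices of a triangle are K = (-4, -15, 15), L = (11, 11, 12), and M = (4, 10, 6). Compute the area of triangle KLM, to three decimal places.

KL = (15, 26, -3),  KM = (8, 25, -9)
i: 26·(-9) - (-3)·25 = -234 - (-75) = -159
j: (-3)·8 - 15·(-9) = -24 - (-135) = 111
k: 15·25 - 26·8 = 375 - 208 = 167
KL × KM = (-159, 111, 167)
|KL × KM| = √65491 ≈ 255.9121
area = ½ · 255.9121 ≈ 127.956

127.956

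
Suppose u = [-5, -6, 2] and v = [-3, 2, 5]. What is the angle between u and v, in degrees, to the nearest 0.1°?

74.8

u · v = (-5)·(-3) + (-6)·2 + 2·5 = 15 - 12 + 10 = 13
|u|² = 25 + 36 + 4 = 65,  |u| = √65 ≈ 8.062258
|v|² = 9 + 4 + 25 = 38,  |v| = √38 ≈ 6.164414
cos θ = 13 / (8.062258 · 6.164414) ≈ 0.26157
θ = arccos(0.26157) ≈ 74.8°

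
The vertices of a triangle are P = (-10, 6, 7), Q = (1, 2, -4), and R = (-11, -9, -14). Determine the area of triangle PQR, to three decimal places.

153.041

PQ = (11, -4, -11),  PR = (-1, -15, -21)
i: (-4)·(-21) - (-11)·(-15) = 84 - 165 = -81
j: (-11)·(-1) - 11·(-21) = 11 - (-231) = 242
k: 11·(-15) - (-4)·(-1) = -165 - 4 = -169
PQ × PR = (-81, 242, -169)
|PQ × PR| = √93686 ≈ 306.0817
area = ½ · 306.0817 ≈ 153.041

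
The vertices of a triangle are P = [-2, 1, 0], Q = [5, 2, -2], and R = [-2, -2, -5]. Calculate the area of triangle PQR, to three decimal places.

PQ = (7, 1, -2),  PR = (0, -3, -5)
i: 1·(-5) - (-2)·(-3) = -5 - 6 = -11
j: (-2)·0 - 7·(-5) = 0 - (-35) = 35
k: 7·(-3) - 1·0 = -21 - 0 = -21
PQ × PR = (-11, 35, -21)
|PQ × PR| = √1787 ≈ 42.2729
area = ½ · 42.2729 ≈ 21.136

21.136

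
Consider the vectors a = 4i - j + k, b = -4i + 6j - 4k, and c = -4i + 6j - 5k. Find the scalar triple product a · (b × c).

-20

b × c:
i: 6·(-5) - (-4)·6 = -30 - (-24) = -6
j: (-4)·(-4) - (-4)·(-5) = 16 - 20 = -4
k: (-4)·6 - 6·(-4) = -24 - (-24) = 0
b × c = (-6, -4, 0)
a · (b × c) = 4·(-6) + (-1)·(-4) + 1·0 = -24 + 4 + 0 = -20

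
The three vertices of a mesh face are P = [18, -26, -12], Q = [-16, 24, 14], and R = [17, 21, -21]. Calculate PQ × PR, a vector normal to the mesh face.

(-1672, -332, -1548)

PQ = (-34, 50, 26)
PR = (-1, 47, -9)
i: 50·(-9) - 26·47 = -450 - 1222 = -1672
j: 26·(-1) - (-34)·(-9) = -26 - 306 = -332
k: (-34)·47 - 50·(-1) = -1598 - (-50) = -1548
PQ × PR = (-1672, -332, -1548)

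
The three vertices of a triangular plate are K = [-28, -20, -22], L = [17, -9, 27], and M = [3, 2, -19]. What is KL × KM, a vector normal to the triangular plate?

KL = (45, 11, 49)
KM = (31, 22, 3)
i: 11·3 - 49·22 = 33 - 1078 = -1045
j: 49·31 - 45·3 = 1519 - 135 = 1384
k: 45·22 - 11·31 = 990 - 341 = 649
KL × KM = (-1045, 1384, 649)

(-1045, 1384, 649)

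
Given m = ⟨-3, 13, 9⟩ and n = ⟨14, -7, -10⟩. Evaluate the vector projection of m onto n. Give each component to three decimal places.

m · n = (-3)·14 + 13·(-7) + 9·(-10) = -42 - 91 - 90 = -223
|n|² = 196 + 49 + 100 = 345
proj_n m = (-223/345) · (14, -7, -10) ≈ (-9.049, 4.525, 6.464)

(-9.049, 4.525, 6.464)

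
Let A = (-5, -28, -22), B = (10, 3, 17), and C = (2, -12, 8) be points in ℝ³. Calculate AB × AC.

(306, -177, 23)

AB = (15, 31, 39)
AC = (7, 16, 30)
i: 31·30 - 39·16 = 930 - 624 = 306
j: 39·7 - 15·30 = 273 - 450 = -177
k: 15·16 - 31·7 = 240 - 217 = 23
AB × AC = (306, -177, 23)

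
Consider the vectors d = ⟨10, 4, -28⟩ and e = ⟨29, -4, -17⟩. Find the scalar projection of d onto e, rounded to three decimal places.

22.155

d · e = 10·29 + 4·(-4) + (-28)·(-17) = 290 - 16 + 476 = 750
|e| = √(841 + 16 + 289) = √1146 ≈ 33.8526
comp_e d = 750 / √1146 ≈ 22.155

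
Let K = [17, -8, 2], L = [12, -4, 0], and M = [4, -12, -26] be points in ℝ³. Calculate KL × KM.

(-120, -114, 72)

KL = (-5, 4, -2)
KM = (-13, -4, -28)
i: 4·(-28) - (-2)·(-4) = -112 - 8 = -120
j: (-2)·(-13) - (-5)·(-28) = 26 - 140 = -114
k: (-5)·(-4) - 4·(-13) = 20 - (-52) = 72
KL × KM = (-120, -114, 72)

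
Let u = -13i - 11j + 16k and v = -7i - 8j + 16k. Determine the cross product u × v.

(-48, 96, 27)

i: (-11)·16 - 16·(-8) = -176 - (-128) = -48
j: 16·(-7) - (-13)·16 = -112 - (-208) = 96
k: (-13)·(-8) - (-11)·(-7) = 104 - 77 = 27
u × v = (-48, 96, 27)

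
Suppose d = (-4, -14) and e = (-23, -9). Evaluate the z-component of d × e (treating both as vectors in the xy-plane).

(-4)·(-9) - (-14)·(-23) = 36 - 322 = -286

-286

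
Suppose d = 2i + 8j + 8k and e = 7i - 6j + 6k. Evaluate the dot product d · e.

14

d · e = 2·7 + 8·(-6) + 8·6 = 14 - 48 + 48 = 14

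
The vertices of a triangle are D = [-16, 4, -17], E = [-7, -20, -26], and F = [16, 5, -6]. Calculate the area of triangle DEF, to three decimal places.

452.361

DE = (9, -24, -9),  DF = (32, 1, 11)
i: (-24)·11 - (-9)·1 = -264 - (-9) = -255
j: (-9)·32 - 9·11 = -288 - 99 = -387
k: 9·1 - (-24)·32 = 9 - (-768) = 777
DE × DF = (-255, -387, 777)
|DE × DF| = √818523 ≈ 904.7226
area = ½ · 904.7226 ≈ 452.361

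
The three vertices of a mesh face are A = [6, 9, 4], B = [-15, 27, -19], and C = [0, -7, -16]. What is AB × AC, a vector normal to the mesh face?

(-728, -282, 444)

AB = (-21, 18, -23)
AC = (-6, -16, -20)
i: 18·(-20) - (-23)·(-16) = -360 - 368 = -728
j: (-23)·(-6) - (-21)·(-20) = 138 - 420 = -282
k: (-21)·(-16) - 18·(-6) = 336 - (-108) = 444
AB × AC = (-728, -282, 444)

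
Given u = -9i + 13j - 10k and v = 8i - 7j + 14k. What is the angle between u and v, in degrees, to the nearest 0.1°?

u · v = (-9)·8 + 13·(-7) + (-10)·14 = -72 - 91 - 140 = -303
|u|² = 81 + 169 + 100 = 350,  |u| = √350 ≈ 18.708287
|v|² = 64 + 49 + 196 = 309,  |v| = √309 ≈ 17.578396
cos θ = -303 / (18.708287 · 17.578396) ≈ -0.92136
θ = arccos(-0.92136) ≈ 157.1°

157.1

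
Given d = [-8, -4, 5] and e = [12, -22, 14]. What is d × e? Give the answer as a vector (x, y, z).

i: (-4)·14 - 5·(-22) = -56 - (-110) = 54
j: 5·12 - (-8)·14 = 60 - (-112) = 172
k: (-8)·(-22) - (-4)·12 = 176 - (-48) = 224
d × e = (54, 172, 224)

(54, 172, 224)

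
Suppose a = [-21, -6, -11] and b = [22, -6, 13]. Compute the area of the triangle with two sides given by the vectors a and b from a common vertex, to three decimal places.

i: (-6)·13 - (-11)·(-6) = -78 - 66 = -144
j: (-11)·22 - (-21)·13 = -242 - (-273) = 31
k: (-21)·(-6) - (-6)·22 = 126 - (-132) = 258
a × b = (-144, 31, 258)
|a × b| = √((-144)² + 31² + 258²) = √88261 ≈ 297.0875
area = ½ · 297.0875 ≈ 148.544

148.544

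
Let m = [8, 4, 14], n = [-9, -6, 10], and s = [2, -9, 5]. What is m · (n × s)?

n × s:
i: (-6)·5 - 10·(-9) = -30 - (-90) = 60
j: 10·2 - (-9)·5 = 20 - (-45) = 65
k: (-9)·(-9) - (-6)·2 = 81 - (-12) = 93
n × s = (60, 65, 93)
m · (n × s) = 8·60 + 4·65 + 14·93 = 480 + 260 + 1302 = 2042

2042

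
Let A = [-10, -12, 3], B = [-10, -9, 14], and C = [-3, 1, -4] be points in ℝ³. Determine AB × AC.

(-164, 77, -21)

AB = (0, 3, 11)
AC = (7, 13, -7)
i: 3·(-7) - 11·13 = -21 - 143 = -164
j: 11·7 - 0·(-7) = 77 - 0 = 77
k: 0·13 - 3·7 = 0 - 21 = -21
AB × AC = (-164, 77, -21)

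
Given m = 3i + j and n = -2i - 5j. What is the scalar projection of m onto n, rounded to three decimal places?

m · n = 3·(-2) + 1·(-5) = -6 - 5 = -11
|n| = √(4 + 25) = √29 ≈ 5.3852
comp_n m = -11 / √29 ≈ -2.043

-2.043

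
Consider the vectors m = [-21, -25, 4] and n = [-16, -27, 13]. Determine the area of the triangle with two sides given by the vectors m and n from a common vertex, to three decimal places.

172.235

i: (-25)·13 - 4·(-27) = -325 - (-108) = -217
j: 4·(-16) - (-21)·13 = -64 - (-273) = 209
k: (-21)·(-27) - (-25)·(-16) = 567 - 400 = 167
m × n = (-217, 209, 167)
|m × n| = √((-217)² + 209² + 167²) = √118659 ≈ 344.4692
area = ½ · 344.4692 ≈ 172.235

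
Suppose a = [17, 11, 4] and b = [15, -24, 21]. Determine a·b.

a · b = 17·15 + 11·(-24) + 4·21 = 255 - 264 + 84 = 75

75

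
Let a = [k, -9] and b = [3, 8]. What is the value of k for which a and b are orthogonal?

a · b = k·3 + (-9)·8 = -72 + 3k
Set equal to 0: 3k = 72, so k = 24.

24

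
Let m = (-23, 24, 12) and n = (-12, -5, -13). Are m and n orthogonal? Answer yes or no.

m · n = (-23)·(-12) + 24·(-5) + 12·(-13) = 276 - 120 - 156 = 0
Zero, so the vectors are orthogonal.

yes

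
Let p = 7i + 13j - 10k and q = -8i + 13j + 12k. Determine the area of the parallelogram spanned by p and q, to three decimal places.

i: 13·12 - (-10)·13 = 156 - (-130) = 286
j: (-10)·(-8) - 7·12 = 80 - 84 = -4
k: 7·13 - 13·(-8) = 91 - (-104) = 195
p × q = (286, -4, 195)
|p × q| = √(286² + (-4)² + 195²) = √119837 ≈ 346.1748

346.175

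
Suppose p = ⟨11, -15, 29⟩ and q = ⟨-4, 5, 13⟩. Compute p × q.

(-340, -259, -5)

i: (-15)·13 - 29·5 = -195 - 145 = -340
j: 29·(-4) - 11·13 = -116 - 143 = -259
k: 11·5 - (-15)·(-4) = 55 - 60 = -5
p × q = (-340, -259, -5)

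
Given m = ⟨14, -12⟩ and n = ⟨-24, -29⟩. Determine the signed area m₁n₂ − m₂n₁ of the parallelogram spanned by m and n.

-694

14·(-29) - (-12)·(-24) = -406 - 288 = -694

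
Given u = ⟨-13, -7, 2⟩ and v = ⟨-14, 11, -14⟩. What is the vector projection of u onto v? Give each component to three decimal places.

u · v = (-13)·(-14) + (-7)·11 + 2·(-14) = 182 - 77 - 28 = 77
|v|² = 196 + 121 + 196 = 513
proj_v u = (77/513) · (-14, 11, -14) ≈ (-2.101, 1.651, -2.101)

(-2.101, 1.651, -2.101)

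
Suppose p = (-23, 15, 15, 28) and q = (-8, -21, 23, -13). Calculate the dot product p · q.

p · q = (-23)·(-8) + 15·(-21) + 15·23 + 28·(-13) = 184 - 315 + 345 - 364 = -150

-150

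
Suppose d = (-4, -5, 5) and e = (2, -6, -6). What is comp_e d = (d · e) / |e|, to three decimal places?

-0.918

d · e = (-4)·2 + (-5)·(-6) + 5·(-6) = -8 + 30 - 30 = -8
|e| = √(4 + 36 + 36) = √76 ≈ 8.7178
comp_e d = -8 / √76 ≈ -0.918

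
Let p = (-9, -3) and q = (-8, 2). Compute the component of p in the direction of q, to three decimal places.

p · q = (-9)·(-8) + (-3)·2 = 72 - 6 = 66
|q| = √(64 + 4) = √68 ≈ 8.2462
comp_q p = 66 / √68 ≈ 8.004

8.004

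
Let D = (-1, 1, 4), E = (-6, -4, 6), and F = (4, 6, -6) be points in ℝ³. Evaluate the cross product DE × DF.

DE = (-5, -5, 2)
DF = (5, 5, -10)
i: (-5)·(-10) - 2·5 = 50 - 10 = 40
j: 2·5 - (-5)·(-10) = 10 - 50 = -40
k: (-5)·5 - (-5)·5 = -25 - (-25) = 0
DE × DF = (40, -40, 0)

(40, -40, 0)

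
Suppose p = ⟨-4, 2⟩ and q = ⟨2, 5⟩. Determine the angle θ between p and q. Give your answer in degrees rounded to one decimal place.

85.2

p · q = (-4)·2 + 2·5 = -8 + 10 = 2
|p|² = 16 + 4 = 20,  |p| = √20 ≈ 4.472136
|q|² = 4 + 25 = 29,  |q| = √29 ≈ 5.385165
cos θ = 2 / (4.472136 · 5.385165) ≈ 0.08305
θ = arccos(0.08305) ≈ 85.2°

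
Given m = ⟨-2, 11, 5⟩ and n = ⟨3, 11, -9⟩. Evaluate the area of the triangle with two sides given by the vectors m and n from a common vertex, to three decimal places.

81.777

i: 11·(-9) - 5·11 = -99 - 55 = -154
j: 5·3 - (-2)·(-9) = 15 - 18 = -3
k: (-2)·11 - 11·3 = -22 - 33 = -55
m × n = (-154, -3, -55)
|m × n| = √((-154)² + (-3)² + (-55)²) = √26750 ≈ 163.5543
area = ½ · 163.5543 ≈ 81.777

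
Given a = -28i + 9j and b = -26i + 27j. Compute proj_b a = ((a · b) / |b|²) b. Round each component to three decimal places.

a · b = (-28)·(-26) + 9·27 = 728 + 243 = 971
|b|² = 676 + 729 = 1405
proj_b a = (971/1405) · (-26, 27) ≈ (-17.969, 18.660)

(-17.969, 18.660)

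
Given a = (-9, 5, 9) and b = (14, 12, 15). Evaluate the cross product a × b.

i: 5·15 - 9·12 = 75 - 108 = -33
j: 9·14 - (-9)·15 = 126 - (-135) = 261
k: (-9)·12 - 5·14 = -108 - 70 = -178
a × b = (-33, 261, -178)

(-33, 261, -178)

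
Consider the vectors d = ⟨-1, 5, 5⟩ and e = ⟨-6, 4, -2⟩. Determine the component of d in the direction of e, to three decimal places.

2.138

d · e = (-1)·(-6) + 5·4 + 5·(-2) = 6 + 20 - 10 = 16
|e| = √(36 + 16 + 4) = √56 ≈ 7.4833
comp_e d = 16 / √56 ≈ 2.138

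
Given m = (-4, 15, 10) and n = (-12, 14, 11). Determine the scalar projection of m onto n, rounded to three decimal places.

m · n = (-4)·(-12) + 15·14 + 10·11 = 48 + 210 + 110 = 368
|n| = √(144 + 196 + 121) = √461 ≈ 21.4709
comp_n m = 368 / √461 ≈ 17.139

17.139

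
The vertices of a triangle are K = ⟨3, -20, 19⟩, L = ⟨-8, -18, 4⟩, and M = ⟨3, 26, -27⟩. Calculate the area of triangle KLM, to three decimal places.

KL = (-11, 2, -15),  KM = (0, 46, -46)
i: 2·(-46) - (-15)·46 = -92 - (-690) = 598
j: (-15)·0 - (-11)·(-46) = 0 - 506 = -506
k: (-11)·46 - 2·0 = -506 - 0 = -506
KL × KM = (598, -506, -506)
|KL × KM| = √869676 ≈ 932.5642
area = ½ · 932.5642 ≈ 466.282

466.282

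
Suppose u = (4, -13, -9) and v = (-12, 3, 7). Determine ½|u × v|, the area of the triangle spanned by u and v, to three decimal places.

i: (-13)·7 - (-9)·3 = -91 - (-27) = -64
j: (-9)·(-12) - 4·7 = 108 - 28 = 80
k: 4·3 - (-13)·(-12) = 12 - 156 = -144
u × v = (-64, 80, -144)
|u × v| = √((-64)² + 80² + (-144)²) = √31232 ≈ 176.7258
area = ½ · 176.7258 ≈ 88.363

88.363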